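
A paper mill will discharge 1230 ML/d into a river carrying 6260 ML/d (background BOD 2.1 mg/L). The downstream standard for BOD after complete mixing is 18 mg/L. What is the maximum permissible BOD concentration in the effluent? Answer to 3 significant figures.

98.9 mg/L

At the limit, (Qr·Cr + Qe·Cₑ)/(Qr + Qe) = 18:
Cₑ = (7490·18 − 6260·2.100) / 1230 = 98.92 mg/L.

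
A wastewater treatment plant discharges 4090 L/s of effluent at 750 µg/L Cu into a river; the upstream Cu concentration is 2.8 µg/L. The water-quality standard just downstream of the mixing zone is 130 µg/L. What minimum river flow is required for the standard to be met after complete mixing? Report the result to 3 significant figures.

19900 L/s

Set C_mix = 130: (Q·2.800 + 4090·750.0) / (Q + 4090) = 130
→ Q = 4090·(750.0 − 130)/(130 − 2.800) = 19940 L/s.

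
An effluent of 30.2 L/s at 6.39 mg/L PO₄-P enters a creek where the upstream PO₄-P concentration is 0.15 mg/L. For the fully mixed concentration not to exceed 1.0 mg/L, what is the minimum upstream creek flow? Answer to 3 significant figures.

192 L/s

Set C_mix = 1.0: (Q·0.1500 + 30.20·6.390) / (Q + 30.20) = 1.0
→ Q = 30.20·(6.390 − 1.0)/(1.0 − 0.1500) = 191.5 L/s.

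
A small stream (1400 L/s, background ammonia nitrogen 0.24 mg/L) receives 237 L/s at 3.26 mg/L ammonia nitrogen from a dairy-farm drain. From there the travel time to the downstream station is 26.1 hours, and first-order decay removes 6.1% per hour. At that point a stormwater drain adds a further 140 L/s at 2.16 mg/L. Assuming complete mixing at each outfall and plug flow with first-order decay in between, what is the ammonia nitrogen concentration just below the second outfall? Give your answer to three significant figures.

0.291 mg/L

Conservation of mass: C = (1400·0.2400 + 237.0·3.260) / 1637 = 1109/1637 = 0.6772 mg/L; combined flow 1637 L/s.
6.1%/h lost → k = −ln(1 − 0.061) = 0.06294 h⁻¹.
Applying C = C₀e^(−kt): 0.6772 × 0.1935 = 0.1310 mg/L.
Second outfall: C = (1637·0.1310 + 140.0·2.160)/1777 = 0.2909 mg/L.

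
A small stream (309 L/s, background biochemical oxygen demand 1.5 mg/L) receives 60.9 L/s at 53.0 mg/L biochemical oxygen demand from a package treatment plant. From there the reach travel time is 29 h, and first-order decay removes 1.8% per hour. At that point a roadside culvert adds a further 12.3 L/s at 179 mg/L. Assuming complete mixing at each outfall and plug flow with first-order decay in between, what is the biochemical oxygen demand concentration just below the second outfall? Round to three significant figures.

11.5 mg/L

Conservation of mass: C = (309.0·1.500 + 60.90·53.00) / 369.9 = 3691/369.9 = 9.979 mg/L; combined flow 369.9 L/s.
1.8%/h lost → k = −ln(1 − 0.018) = 0.01816 h⁻¹.
Applying C = C₀e^(−kt): 9.979 × 0.5905 = 5.893 mg/L.
Second outfall: C = (369.9·5.893 + 12.30·179.0)/382.2 = 11.46 mg/L.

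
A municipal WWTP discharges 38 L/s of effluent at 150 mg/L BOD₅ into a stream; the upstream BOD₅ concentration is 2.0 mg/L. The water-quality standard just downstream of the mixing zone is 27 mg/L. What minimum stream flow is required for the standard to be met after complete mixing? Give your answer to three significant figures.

187 L/s

Set C_mix = 27: (Q·2.000 + 38.00·150.0) / (Q + 38.00) = 27
→ Q = 38.00·(150.0 − 27)/(27 − 2.000) = 187.0 L/s.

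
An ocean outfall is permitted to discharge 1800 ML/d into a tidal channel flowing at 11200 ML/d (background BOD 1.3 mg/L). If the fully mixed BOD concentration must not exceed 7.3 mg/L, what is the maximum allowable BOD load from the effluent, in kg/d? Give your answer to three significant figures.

Mass balance at the limit: 11200·1.300 + 1800·Cₑ = 13000·7.3 → Cₑ = 44.63 mg/L.
1800 ML/d = 20.83 m³/s. Load = 20.83 m³/s × 44.63 g/m³ × 86 400 s/d = 80340 kg/d.

80300 kg/d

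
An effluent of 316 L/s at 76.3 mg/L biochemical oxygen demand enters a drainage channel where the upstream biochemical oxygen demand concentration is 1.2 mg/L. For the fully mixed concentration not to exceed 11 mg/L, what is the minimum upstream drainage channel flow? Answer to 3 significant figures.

2110 L/s

Set C_mix = 11: (Q·1.200 + 316.0·76.30) / (Q + 316.0) = 11
→ Q = 316.0·(76.30 − 11)/(11 − 1.200) = 2106 L/s.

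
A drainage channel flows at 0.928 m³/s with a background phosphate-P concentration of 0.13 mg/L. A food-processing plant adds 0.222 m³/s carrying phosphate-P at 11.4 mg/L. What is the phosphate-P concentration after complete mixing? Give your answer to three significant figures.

2.31 mg/L

Mixed concentration C = ΣQC/ΣQ = (0.9280·0.1300 + 0.2220·11.40) / 1.150 = 2.651/1.150 = 2.306 mg/L.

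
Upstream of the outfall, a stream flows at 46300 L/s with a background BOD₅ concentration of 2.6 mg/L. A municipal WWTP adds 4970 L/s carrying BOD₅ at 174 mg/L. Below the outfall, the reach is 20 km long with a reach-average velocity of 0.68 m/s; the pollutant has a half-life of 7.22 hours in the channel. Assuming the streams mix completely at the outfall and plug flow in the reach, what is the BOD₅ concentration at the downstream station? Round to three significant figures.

8.77 mg/L

Flow-weighted average: C = (46300·2.600 + 4970·174.0) / 51270 = 985200/51270 = 19.22 mg/L.
Travel time t = 20·1000 / 0.68 = 29410 s = 8.170 h.
Half-life 7.22 h → k = ln 2 / 7.22 = 0.09600 h⁻¹ = 2.304 d⁻¹.
Decay over the reach: 19.22·exp(−kt) = 19.22·0.4564 = 8.770 mg/L.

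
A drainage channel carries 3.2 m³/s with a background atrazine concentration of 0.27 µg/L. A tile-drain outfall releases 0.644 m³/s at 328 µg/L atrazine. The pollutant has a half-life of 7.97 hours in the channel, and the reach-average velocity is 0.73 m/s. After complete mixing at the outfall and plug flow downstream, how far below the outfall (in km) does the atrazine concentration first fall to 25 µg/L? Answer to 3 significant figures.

23.9 km

Flow-weighted average: C = (3.200·0.2700 + 0.6440·328.0) / 3.844 = 212.1/3.844 = 55.18 µg/L.
Half-life 7.97 h → k = ln 2 / 7.97 = 0.08697 h⁻¹ = 2.087 d⁻¹.
Set 55.18·exp(−k·t) = 25 → t = ln(55.18/25)/k = 32770 s = 9.103 h.
Distance = v·t = 0.73·32770 = 23920 m = 23.92 km.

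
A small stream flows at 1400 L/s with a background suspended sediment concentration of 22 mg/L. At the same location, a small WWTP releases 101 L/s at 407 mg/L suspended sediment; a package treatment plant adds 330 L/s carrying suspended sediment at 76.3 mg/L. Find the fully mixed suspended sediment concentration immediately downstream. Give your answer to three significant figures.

Flow-weighted average: C = (1400·22.00 + 101.0·407.0 + 330.0·76.30) / 1831 = 97090/1831 = 53.02 mg/L.

53.0 mg/L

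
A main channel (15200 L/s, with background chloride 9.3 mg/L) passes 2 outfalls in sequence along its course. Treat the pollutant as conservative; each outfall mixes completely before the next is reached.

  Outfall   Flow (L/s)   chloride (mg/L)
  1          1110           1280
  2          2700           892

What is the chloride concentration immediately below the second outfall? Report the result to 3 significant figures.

209 mg/L

After outfall 1: Q = 15200 + 1110 = 16310 L/s; C = (15200·9.300 + 1110·1280)/16310 = 95.78 mg/L.
After outfall 2: Q = 16310 + 2700 = 19010 L/s; C = (16310·95.78 + 2700·892.0)/19010 = 208.9 mg/L.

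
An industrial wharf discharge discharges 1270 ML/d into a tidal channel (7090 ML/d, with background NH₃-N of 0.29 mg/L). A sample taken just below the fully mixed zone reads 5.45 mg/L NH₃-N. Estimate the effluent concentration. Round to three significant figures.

34.3 mg/L

Mass balance: 7090·0.2900 + 1270·Cₑ = 8360·5.450
→ Cₑ = (8360·5.450 − 7090·0.2900) / 1270 = 34.26 mg/L.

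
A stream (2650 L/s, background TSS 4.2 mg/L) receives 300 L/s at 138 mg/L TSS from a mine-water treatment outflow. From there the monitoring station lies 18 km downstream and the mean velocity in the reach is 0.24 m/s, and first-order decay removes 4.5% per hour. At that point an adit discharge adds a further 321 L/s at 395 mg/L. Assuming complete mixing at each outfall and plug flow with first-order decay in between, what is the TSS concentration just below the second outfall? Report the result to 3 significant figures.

Conservation of mass: C = (2650·4.200 + 300.0·138.0) / 2950 = 52530/2950 = 17.81 mg/L; combined flow 2950 L/s.
Travel time t = 18·1000 / 0.24 = 75000 s = 20.83 h.
4.5%/h lost → k = −ln(1 − 0.045) = 0.04604 h⁻¹.
Applying C = C₀e^(−kt): 17.81 × 0.3832 = 6.823 mg/L.
Second outfall: C = (2950·6.823 + 321.0·395.0)/3271 = 44.92 mg/L.

44.9 mg/L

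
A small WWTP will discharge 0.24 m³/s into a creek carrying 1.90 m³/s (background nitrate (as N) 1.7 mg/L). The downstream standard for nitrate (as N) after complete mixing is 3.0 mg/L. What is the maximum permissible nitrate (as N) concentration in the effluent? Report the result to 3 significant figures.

13.3 mg/L

At the limit, (Qr·Cr + Qe·Cₑ)/(Qr + Qe) = 3.0:
Cₑ = (2.140·3.0 − 1.900·1.700) / 0.2400 = 13.29 mg/L.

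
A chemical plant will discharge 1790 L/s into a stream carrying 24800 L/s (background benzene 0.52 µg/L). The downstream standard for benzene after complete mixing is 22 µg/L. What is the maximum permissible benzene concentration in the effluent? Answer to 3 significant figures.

At the limit, (Qr·Cr + Qe·Cₑ)/(Qr + Qe) = 22:
Cₑ = (26590·22 − 24800·0.5200) / 1790 = 319.6 µg/L.

320 µg/L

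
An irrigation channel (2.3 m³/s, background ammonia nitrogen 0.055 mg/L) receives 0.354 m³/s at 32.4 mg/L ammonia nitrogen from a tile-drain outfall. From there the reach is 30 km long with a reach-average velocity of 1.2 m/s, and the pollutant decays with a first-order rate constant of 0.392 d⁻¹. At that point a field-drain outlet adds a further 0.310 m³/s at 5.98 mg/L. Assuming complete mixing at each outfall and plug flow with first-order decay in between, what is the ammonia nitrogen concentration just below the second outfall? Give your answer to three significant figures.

4.12 mg/L

After mixing, C = (2.300·0.05500 + 0.3540·32.40) / 2.654 = 11.60/2.654 = 4.369 mg/L; combined flow 2.654 m³/s.
Travel time t = 30·1000 / 1.2 = 25000 s = 6.944 h.
Decay over the reach: 4.369·exp(−kt) = 4.369·0.8928 = 3.901 mg/L.
Second outfall: C = (2.654·3.901 + 0.3100·5.980)/2.964 = 4.118 mg/L.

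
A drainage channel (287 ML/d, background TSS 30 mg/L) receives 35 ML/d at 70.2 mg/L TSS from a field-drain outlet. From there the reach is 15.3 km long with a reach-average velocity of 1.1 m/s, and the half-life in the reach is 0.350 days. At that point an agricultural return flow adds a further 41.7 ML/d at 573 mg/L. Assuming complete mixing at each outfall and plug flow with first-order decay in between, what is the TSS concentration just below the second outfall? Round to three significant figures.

87.8 mg/L

After mixing, C = (287.0·30.00 + 35.00·70.20) / 322.0 = 11070/322.0 = 34.37 mg/L; combined flow 322.0 ML/d.
Travel time t = 15.3·1000 / 1.1 = 13910 s = 3.864 h.
Half-life 0.350 d → k = ln 2 / 0.350 = 1.980 d⁻¹.
Applying C = C₀e^(−kt): 34.37 × 0.7270 = 24.99 mg/L.
At the second outfall, C = (322.0·24.99 + 41.70·573.0) / (322.0 + 41.70) = 87.82 mg/L.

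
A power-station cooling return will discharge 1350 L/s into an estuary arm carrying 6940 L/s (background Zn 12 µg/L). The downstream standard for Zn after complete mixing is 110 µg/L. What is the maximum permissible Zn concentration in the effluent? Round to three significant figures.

At the limit, (Qr·Cr + Qe·Cₑ)/(Qr + Qe) = 110:
Cₑ = (8290·110 − 6940·12.00) / 1350 = 613.8 µg/L.

614 µg/L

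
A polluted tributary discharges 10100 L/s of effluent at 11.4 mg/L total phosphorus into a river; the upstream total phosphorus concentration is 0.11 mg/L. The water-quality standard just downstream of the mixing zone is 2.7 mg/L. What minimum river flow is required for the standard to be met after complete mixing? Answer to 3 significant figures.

33900 L/s

Set C_mix = 2.7: (Q·0.1100 + 10100·11.40) / (Q + 10100) = 2.7
→ Q = 10100·(11.40 − 2.7)/(2.7 − 0.1100) = 33930 L/s.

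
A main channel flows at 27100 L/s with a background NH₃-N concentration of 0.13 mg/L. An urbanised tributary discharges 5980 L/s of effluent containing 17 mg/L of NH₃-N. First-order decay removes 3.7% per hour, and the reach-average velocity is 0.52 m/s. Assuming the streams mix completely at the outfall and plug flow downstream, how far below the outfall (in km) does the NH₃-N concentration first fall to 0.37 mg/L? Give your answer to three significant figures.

107 km

Mixed concentration C = ΣQC/ΣQ = (27100·0.1300 + 5980·17.00) / 33080 = 105200/33080 = 3.180 mg/L.
3.7%/h lost → k = −ln(1 − 0.037) = 0.03770 h⁻¹.
Set 3.180·exp(−k·t) = 0.37 → t = ln(3.180/0.37)/k = 205400 s = 57.05 h.
Distance = v·t = 0.52·205400 = 106800 m = 106.8 km.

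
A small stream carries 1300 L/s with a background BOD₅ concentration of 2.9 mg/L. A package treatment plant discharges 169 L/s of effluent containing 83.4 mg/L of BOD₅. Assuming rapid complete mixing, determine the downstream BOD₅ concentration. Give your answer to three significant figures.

12.2 mg/L

Conservation of mass: C = (1300·2.900 + 169.0·83.40) / 1469 = 17860/1469 = 12.16 mg/L.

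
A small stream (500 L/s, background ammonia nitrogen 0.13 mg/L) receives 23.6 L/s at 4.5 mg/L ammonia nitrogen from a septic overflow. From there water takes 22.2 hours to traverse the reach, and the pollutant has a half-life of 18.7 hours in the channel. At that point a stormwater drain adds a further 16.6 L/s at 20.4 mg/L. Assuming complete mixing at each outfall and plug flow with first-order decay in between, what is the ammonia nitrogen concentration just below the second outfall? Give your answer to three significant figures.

After mixing, C = (500.0·0.1300 + 23.60·4.500) / 523.6 = 171.2/523.6 = 0.3270 mg/L; combined flow 523.6 L/s.
Half-life 18.7 h → k = ln 2 / 18.7 = 0.03707 h⁻¹ = 0.8896 d⁻¹.
Decay over the reach: 0.3270·exp(−kt) = 0.3270·0.4392 = 0.1436 mg/L.
At the second outfall, C = (523.6·0.1436 + 16.60·20.40) / (523.6 + 16.60) = 0.7661 mg/L.

0.766 mg/L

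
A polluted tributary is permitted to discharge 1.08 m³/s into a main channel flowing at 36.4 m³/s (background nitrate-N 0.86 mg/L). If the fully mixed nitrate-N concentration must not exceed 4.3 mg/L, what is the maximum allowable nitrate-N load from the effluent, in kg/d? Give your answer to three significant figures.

Mass balance at the limit: 36.40·0.8600 + 1.080·Cₑ = 37.48·4.3 → Cₑ = 120.2 mg/L.
Load = 1.080 m³/s × 120.2 g/m³ × 86 400 s/d = 11220 kg/d.

11200 kg/d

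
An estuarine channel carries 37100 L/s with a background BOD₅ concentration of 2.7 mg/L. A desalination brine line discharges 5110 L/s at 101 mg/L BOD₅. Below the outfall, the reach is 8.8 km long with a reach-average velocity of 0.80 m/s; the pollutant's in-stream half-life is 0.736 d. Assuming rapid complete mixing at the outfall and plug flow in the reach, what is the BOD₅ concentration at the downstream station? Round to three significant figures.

13.0 mg/L

Conservation of mass: C = (37100·2.700 + 5110·101.0) / 42210 = 616300/42210 = 14.60 mg/L.
Travel time t = 8.8·1000 / 0.80 = 11000 s = 3.056 h.
Half-life 0.736 d → k = ln 2 / 0.736 = 0.9418 d⁻¹.
Decay over the reach: 14.60·exp(−kt) = 14.60·0.8870 = 12.95 mg/L.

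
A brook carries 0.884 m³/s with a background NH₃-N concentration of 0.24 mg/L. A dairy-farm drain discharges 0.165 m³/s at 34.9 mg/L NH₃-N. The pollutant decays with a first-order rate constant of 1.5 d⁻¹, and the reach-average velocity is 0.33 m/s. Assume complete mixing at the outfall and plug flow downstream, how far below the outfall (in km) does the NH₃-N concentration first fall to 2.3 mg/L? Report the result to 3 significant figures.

Mixed concentration C = ΣQC/ΣQ = (0.8840·0.2400 + 0.1650·34.90) / 1.049 = 5.971/1.049 = 5.692 mg/L.
Set 5.692·exp(−k·t) = 2.3 → t = ln(5.692/2.3)/k = 52190 s = 14.50 h.
Distance = v·t = 0.33·52190 = 17220 m = 17.22 km.

17.2 km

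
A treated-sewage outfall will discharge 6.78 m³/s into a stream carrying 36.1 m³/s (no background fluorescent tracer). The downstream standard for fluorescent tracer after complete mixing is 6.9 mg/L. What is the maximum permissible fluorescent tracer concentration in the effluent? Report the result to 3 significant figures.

At the limit, (Qr·Cr + Qe·Cₑ)/(Qr + Qe) = 6.9:
Cₑ = (42.88·6.9 − 36.10·0) / 6.780 = 43.64 mg/L.

43.6 mg/L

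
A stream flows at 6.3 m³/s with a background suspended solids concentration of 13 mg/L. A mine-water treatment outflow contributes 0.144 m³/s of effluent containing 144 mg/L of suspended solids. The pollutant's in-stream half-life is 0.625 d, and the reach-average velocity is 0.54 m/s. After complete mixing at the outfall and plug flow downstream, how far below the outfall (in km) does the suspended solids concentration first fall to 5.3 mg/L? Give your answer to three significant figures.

46.3 km

After mixing, C = (6.300·13.00 + 0.1440·144.0) / 6.444 = 102.6/6.444 = 15.93 mg/L.
Half-life 0.625 d → k = ln 2 / 0.625 = 1.109 d⁻¹.
Set 15.93·exp(−k·t) = 5.3 → t = ln(15.93/5.3)/k = 85720 s = 23.81 h.
Distance = v·t = 0.54·85720 = 46290 m = 46.29 km.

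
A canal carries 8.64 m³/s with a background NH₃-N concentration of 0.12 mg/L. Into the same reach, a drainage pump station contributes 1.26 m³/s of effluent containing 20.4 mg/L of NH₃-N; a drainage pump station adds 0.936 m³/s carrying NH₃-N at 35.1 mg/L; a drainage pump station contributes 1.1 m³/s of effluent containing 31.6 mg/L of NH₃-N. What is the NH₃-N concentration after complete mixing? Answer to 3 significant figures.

Mixed concentration C = ΣQC/ΣQ = (8.640·0.1200 + 1.260·20.40 + 0.9360·35.10 + 1.100·31.60) / 11.94 = 94.35/11.94 = 7.905 mg/L.

7.91 mg/L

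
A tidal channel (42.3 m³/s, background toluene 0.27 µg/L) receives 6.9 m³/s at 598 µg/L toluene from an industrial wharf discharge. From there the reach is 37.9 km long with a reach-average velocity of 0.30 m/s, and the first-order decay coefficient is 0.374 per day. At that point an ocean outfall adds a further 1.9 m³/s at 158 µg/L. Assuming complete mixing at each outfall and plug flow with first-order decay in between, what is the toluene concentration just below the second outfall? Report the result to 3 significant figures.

52.7 µg/L

Mixed concentration C = ΣQC/ΣQ = (42.30·0.2700 + 6.900·598.0) / 49.20 = 4138/49.20 = 84.10 µg/L; combined flow 49.20 m³/s.
Travel time t = 37.9·1000 / 0.30 = 126300 s = 35.09 h.
First-order decay: C = 84.10·exp(−k·t) = 84.10·0.5788 = 48.67 µg/L.
Second outfall: C = (49.20·48.67 + 1.900·158.0)/51.10 = 52.74 µg/L.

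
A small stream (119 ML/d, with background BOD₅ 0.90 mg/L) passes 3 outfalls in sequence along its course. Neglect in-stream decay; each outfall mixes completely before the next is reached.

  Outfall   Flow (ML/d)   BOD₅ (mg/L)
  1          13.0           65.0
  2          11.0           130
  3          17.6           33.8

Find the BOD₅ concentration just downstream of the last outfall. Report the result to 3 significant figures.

Outfall 1: combined Q = 132.0 ML/d; C = (119.0·0.9000 + 13.00·65.00)/132.0 = 7.213 mg/L.
Outfall 2: combined Q = 143.0 ML/d; C = (132.0·7.213 + 11.00·130.0)/143.0 = 16.66 mg/L.
Outfall 3: combined Q = 160.6 ML/d; C = (143.0·16.66 + 17.60·33.80)/160.6 = 18.54 mg/L.

18.5 mg/L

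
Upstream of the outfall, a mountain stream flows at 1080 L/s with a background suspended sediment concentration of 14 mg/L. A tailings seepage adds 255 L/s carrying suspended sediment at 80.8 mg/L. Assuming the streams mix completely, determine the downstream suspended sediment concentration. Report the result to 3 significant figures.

26.8 mg/L

Flow-weighted average: C = (1080·14.00 + 255.0·80.80) / 1335 = 35720/1335 = 26.76 mg/L.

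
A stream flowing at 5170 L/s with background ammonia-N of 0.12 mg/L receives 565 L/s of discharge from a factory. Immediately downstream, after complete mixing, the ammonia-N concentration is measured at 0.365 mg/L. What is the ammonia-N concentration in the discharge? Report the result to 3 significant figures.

Mass balance: 5170·0.1200 + 565.0·Cₑ = 5735·0.3650
→ Cₑ = (5735·0.3650 − 5170·0.1200) / 565.0 = 2.607 mg/L.

2.61 mg/L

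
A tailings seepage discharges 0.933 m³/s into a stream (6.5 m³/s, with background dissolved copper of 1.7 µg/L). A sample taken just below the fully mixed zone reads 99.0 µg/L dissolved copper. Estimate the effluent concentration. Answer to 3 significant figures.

Mass balance: 6.500·1.700 + 0.9330·Cₑ = 7.433·99.00
→ Cₑ = (7.433·99.00 − 6.500·1.700) / 0.9330 = 776.9 µg/L.

777 µg/L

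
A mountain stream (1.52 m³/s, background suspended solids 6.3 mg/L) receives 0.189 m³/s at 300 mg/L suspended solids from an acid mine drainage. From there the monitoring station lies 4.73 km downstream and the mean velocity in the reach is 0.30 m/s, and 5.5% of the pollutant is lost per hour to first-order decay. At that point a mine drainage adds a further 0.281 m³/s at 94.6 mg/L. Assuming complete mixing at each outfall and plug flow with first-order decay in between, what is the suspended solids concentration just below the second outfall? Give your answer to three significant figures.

39.4 mg/L

Mass balance: C = (1.520·6.300 + 0.1890·300.0) / 1.709 = 66.28/1.709 = 38.78 mg/L; combined flow 1.709 m³/s.
Travel time t = 4.73·1000 / 0.30 = 15770 s = 4.380 h.
5.5%/h lost → k = −ln(1 − 0.055) = 0.05657 h⁻¹.
Applying C = C₀e^(−kt): 38.78 × 0.7805 = 30.27 mg/L.
Second outfall: C = (1.709·30.27 + 0.2810·94.60)/1.990 = 39.35 mg/L.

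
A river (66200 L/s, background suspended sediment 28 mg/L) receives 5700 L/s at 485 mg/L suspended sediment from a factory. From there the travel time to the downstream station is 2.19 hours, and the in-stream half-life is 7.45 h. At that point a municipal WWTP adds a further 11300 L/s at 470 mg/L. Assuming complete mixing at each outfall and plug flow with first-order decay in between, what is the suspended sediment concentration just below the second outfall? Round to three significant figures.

After mixing, C = (66200·28.00 + 5700·485.0) / 71900 = 4618000/71900 = 64.23 mg/L; combined flow 71900 L/s.
Half-life 7.45 h → k = ln 2 / 7.45 = 0.09304 h⁻¹ = 2.233 d⁻¹.
After decay, C = 64.23 × e^(−kt) = 64.23 × 0.8157 = 52.39 mg/L.
At the second outfall, C = (71900·52.39 + 11300·470.0) / (71900 + 11300) = 109.1 mg/L.

109 mg/L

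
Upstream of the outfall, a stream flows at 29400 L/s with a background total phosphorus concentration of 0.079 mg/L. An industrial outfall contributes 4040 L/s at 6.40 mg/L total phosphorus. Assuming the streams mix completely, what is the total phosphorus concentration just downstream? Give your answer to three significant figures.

0.843 mg/L

Mass balance: C = (29400·0.07900 + 4040·6.400) / 33440 = 28180/33440 = 0.8427 mg/L.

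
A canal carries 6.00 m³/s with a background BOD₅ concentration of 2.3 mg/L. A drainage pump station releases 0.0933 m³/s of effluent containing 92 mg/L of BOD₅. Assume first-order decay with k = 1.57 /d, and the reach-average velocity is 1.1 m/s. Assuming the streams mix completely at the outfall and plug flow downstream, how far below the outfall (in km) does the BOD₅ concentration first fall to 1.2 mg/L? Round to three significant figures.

67.7 km

Conservation of mass: C = (6.000·2.300 + 0.09330·92.00) / 6.093 = 22.38/6.093 = 3.673 mg/L.
Set 3.673·exp(−k·t) = 1.2 → t = ln(3.673/1.2)/k = 61570 s = 17.10 h.
Distance = v·t = 1.1·61570 = 67730 m = 67.73 km.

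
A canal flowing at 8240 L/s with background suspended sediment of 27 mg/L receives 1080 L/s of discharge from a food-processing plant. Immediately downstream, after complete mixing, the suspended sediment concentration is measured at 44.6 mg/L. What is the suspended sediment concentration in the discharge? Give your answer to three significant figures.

Mass balance: 8240·27.00 + 1080·Cₑ = 9320·44.60
→ Cₑ = (9320·44.60 − 8240·27.00) / 1080 = 178.9 mg/L.

179 mg/L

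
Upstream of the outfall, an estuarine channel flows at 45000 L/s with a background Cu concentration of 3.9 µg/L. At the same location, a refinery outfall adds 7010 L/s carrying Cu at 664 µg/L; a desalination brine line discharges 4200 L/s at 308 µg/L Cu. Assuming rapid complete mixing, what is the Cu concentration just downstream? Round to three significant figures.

109 µg/L

Conservation of mass: C = (45000·3.900 + 7010·664.0 + 4200·308.0) / 56210 = 6124000/56210 = 108.9 µg/L.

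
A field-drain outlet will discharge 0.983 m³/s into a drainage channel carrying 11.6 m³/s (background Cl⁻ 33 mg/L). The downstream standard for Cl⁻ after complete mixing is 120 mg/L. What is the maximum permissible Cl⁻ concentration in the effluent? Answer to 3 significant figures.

1150 mg/L

At the limit, (Qr·Cr + Qe·Cₑ)/(Qr + Qe) = 120:
Cₑ = (12.58·120 − 11.60·33.00) / 0.9830 = 1147 mg/L.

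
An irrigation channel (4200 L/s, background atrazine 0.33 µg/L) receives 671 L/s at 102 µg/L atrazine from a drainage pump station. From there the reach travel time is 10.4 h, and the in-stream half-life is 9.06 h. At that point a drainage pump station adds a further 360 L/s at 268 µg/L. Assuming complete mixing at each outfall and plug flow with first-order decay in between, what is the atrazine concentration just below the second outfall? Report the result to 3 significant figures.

24.5 µg/L

After mixing, C = (4200·0.3300 + 671.0·102.0) / 4871 = 69830/4871 = 14.34 µg/L; combined flow 4871 L/s.
Half-life 9.06 h → k = ln 2 / 9.06 = 0.07651 h⁻¹ = 1.836 d⁻¹.
Decay over the reach: 14.34·exp(−kt) = 14.34·0.4513 = 6.469 µg/L.
At the second outfall, C = (4871·6.469 + 360.0·268.0) / (4871 + 360.0) = 24.47 µg/L.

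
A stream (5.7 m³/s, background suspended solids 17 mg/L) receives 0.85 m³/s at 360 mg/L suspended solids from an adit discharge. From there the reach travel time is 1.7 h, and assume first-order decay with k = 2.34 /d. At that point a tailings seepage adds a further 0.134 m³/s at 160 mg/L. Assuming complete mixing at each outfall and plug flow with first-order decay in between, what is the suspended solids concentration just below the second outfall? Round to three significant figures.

54.3 mg/L

Mass balance: C = (5.700·17.00 + 0.8500·360.0) / 6.550 = 402.9/6.550 = 61.51 mg/L; combined flow 6.550 m³/s.
Applying C = C₀e^(−kt): 61.51 × 0.8473 = 52.12 mg/L.
At the second outfall, C = (6.550·52.12 + 0.1340·160.0) / (6.550 + 0.1340) = 54.28 mg/L.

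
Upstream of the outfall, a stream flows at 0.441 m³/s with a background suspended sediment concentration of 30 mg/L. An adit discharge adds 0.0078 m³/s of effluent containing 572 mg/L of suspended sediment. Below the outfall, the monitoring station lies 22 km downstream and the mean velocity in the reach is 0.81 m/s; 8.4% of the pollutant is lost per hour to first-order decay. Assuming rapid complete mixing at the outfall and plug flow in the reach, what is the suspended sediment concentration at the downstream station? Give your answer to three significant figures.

Mass balance: C = (0.4410·30.00 + 0.007800·572.0) / 0.4488 = 17.69/0.4488 = 39.42 mg/L.
Travel time t = 22·1000 / 0.81 = 27160 s = 7.545 h.
8.4%/h lost → k = −ln(1 − 0.084) = 0.08774 h⁻¹.
Applying C = C₀e^(−kt): 39.42 × 0.5158 = 20.33 mg/L.

20.3 mg/L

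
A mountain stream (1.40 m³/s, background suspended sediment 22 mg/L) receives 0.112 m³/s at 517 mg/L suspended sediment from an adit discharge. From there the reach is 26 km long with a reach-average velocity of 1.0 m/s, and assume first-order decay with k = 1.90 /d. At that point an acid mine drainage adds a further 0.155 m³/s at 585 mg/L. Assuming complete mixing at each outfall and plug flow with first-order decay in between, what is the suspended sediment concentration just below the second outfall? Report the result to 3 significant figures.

84.4 mg/L

Flow-weighted average: C = (1.400·22.00 + 0.1120·517.0) / 1.512 = 88.70/1.512 = 58.67 mg/L; combined flow 1.512 m³/s.
Travel time t = 26·1000 / 1.0 = 26000 s = 7.222 h.
After decay, C = 58.67 × e^(−kt) = 58.67 × 0.5645 = 33.12 mg/L.
Second outfall: C = (1.512·33.12 + 0.1550·585.0)/1.667 = 84.43 mg/L.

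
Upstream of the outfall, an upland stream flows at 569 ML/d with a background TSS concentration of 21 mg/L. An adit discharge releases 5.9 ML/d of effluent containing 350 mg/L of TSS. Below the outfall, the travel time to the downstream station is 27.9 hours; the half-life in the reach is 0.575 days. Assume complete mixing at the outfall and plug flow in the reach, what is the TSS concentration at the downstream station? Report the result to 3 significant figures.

Conservation of mass: C = (569.0·21.00 + 5.900·350.0) / 574.9 = 14010/574.9 = 24.38 mg/L.
Half-life 0.575 d → k = ln 2 / 0.575 = 1.205 d⁻¹.
First-order decay: C = 24.38·exp(−k·t) = 24.38·0.2463 = 6.003 mg/L.

6.00 mg/L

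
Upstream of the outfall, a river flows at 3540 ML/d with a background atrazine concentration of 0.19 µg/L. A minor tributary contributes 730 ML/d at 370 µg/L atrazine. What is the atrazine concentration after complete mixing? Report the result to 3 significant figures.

63.4 µg/L

Flow-weighted average: C = (3540·0.1900 + 730.0·370.0) / 4270 = 270800/4270 = 63.41 µg/L.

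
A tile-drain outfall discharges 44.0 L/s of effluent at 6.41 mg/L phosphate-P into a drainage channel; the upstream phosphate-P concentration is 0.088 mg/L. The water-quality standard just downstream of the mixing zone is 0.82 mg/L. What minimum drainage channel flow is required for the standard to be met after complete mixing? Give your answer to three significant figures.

Set C_mix = 0.82: (Q·0.08800 + 44.00·6.410) / (Q + 44.00) = 0.82
→ Q = 44.00·(6.410 − 0.82)/(0.82 − 0.08800) = 336.0 L/s.

336 L/s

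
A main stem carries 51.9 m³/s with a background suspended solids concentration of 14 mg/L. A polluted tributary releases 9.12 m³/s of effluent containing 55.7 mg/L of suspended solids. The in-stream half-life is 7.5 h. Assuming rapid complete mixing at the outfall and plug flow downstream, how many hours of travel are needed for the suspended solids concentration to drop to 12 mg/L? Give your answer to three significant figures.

5.65 h

Mixed concentration C = ΣQC/ΣQ = (51.90·14.00 + 9.120·55.70) / 61.02 = 1235/61.02 = 20.23 mg/L.
Half-life 7.5 h → k = ln 2 / 7.5 = 0.09242 h⁻¹ = 2.218 d⁻¹.
20.23·exp(−k·t) = 12 → t = ln(20.23/12)/k = 20350 s = 5.652 h.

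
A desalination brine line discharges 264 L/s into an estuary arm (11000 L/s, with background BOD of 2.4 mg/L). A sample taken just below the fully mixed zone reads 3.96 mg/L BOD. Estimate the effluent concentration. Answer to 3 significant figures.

Mass balance: 11000·2.400 + 264.0·Cₑ = 11260·3.960
→ Cₑ = (11260·3.960 − 11000·2.400) / 264.0 = 68.96 mg/L.

69.0 mg/L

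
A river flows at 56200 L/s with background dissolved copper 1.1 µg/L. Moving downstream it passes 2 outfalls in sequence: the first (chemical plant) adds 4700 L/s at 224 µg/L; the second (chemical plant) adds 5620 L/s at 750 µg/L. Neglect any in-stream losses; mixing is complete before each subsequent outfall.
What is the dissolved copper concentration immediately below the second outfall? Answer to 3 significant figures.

Below outfall 1: Q → 60900 L/s, C = (56200·1.100 + 4700·224.0)/60900 = 18.30 µg/L.
Below outfall 2: Q → 66520 L/s, C = (60900·18.30 + 5620·750.0)/66520 = 80.12 µg/L.

80.1 µg/L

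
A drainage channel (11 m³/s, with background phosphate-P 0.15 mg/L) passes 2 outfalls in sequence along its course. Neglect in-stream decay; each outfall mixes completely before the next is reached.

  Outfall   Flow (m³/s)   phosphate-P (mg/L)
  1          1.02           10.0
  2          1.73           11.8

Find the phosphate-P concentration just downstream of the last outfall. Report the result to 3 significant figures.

2.35 mg/L

Outfall 1: combined Q = 12.02 m³/s; C = (11.00·0.1500 + 1.020·10.00)/12.02 = 0.9859 mg/L.
Outfall 2: combined Q = 13.75 m³/s; C = (12.02·0.9859 + 1.730·11.80)/13.75 = 2.346 mg/L.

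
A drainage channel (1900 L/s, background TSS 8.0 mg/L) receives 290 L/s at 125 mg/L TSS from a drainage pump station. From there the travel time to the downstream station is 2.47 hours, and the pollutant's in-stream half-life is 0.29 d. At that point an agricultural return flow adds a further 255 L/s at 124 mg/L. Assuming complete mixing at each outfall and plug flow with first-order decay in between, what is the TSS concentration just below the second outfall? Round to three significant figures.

29.4 mg/L

Mixed concentration C = ΣQC/ΣQ = (1900·8.000 + 290.0·125.0) / 2190 = 51450/2190 = 23.49 mg/L; combined flow 2190 L/s.
Half-life 0.29 d → k = ln 2 / 0.29 = 2.390 d⁻¹.
Applying C = C₀e^(−kt): 23.49 × 0.7819 = 18.37 mg/L.
Second outfall: C = (2190·18.37 + 255.0·124.0)/2445 = 29.39 mg/L.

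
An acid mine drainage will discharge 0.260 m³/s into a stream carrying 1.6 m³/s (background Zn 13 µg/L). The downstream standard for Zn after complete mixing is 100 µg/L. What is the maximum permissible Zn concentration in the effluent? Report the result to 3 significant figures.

At the limit, (Qr·Cr + Qe·Cₑ)/(Qr + Qe) = 100:
Cₑ = (1.860·100 − 1.600·13.00) / 0.2600 = 635.4 µg/L.

635 µg/L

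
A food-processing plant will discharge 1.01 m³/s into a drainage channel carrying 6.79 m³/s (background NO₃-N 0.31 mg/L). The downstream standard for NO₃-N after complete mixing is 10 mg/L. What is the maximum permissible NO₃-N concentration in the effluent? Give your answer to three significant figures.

At the limit, (Qr·Cr + Qe·Cₑ)/(Qr + Qe) = 10:
Cₑ = (7.800·10 − 6.790·0.3100) / 1.010 = 75.14 mg/L.

75.1 mg/L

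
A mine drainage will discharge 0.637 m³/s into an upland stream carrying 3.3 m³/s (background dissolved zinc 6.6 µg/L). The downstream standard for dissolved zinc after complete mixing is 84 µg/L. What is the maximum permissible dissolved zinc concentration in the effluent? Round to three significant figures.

At the limit, (Qr·Cr + Qe·Cₑ)/(Qr + Qe) = 84:
Cₑ = (3.937·84 − 3.300·6.600) / 0.6370 = 485.0 µg/L.

485 µg/L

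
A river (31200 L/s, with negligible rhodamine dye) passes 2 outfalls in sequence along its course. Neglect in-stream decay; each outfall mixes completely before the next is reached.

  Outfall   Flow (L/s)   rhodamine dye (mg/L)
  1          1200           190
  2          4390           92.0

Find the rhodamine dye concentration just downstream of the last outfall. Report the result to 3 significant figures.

17.2 mg/L

Outfall 1: combined Q = 32400 L/s; C = (31200·0 + 1200·190.0)/32400 = 7.037 mg/L.
Outfall 2: combined Q = 36790 L/s; C = (32400·7.037 + 4390·92.00)/36790 = 17.18 mg/L.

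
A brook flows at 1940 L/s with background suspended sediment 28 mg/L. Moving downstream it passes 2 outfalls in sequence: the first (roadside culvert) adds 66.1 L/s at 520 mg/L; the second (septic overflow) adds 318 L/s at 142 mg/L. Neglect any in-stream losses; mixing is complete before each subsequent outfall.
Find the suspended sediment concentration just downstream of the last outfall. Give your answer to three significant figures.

Below outfall 1: Q → 2006 L/s, C = (1940·28.00 + 66.10·520.0)/2006 = 44.21 mg/L.
Below outfall 2: Q → 2324 L/s, C = (2006·44.21 + 318.0·142.0)/2324 = 57.59 mg/L.

57.6 mg/L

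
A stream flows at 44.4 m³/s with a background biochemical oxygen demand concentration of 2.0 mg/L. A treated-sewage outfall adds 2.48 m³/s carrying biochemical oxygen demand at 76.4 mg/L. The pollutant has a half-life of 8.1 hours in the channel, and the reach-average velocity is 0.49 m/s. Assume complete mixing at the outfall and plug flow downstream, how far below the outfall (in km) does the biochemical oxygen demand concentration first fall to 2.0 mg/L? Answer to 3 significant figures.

Conservation of mass: C = (44.40·2.000 + 2.480·76.40) / 46.88 = 278.3/46.88 = 5.936 mg/L.
Half-life 8.1 h → k = ln 2 / 8.1 = 0.08557 h⁻¹ = 2.054 d⁻¹.
Set 5.936·exp(−k·t) = 2.0 → t = ln(5.936/2.0)/k = 45770 s = 12.71 h.
Distance = v·t = 0.49·45770 = 22420 m = 22.42 km.

22.4 km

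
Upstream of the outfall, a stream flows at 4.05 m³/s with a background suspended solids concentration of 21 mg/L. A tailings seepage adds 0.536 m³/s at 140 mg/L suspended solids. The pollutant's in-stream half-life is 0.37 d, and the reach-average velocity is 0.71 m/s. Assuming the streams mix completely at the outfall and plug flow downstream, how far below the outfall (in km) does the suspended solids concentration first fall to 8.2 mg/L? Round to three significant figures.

Mixed concentration C = ΣQC/ΣQ = (4.050·21.00 + 0.5360·140.0) / 4.586 = 160.1/4.586 = 34.91 mg/L.
Half-life 0.37 d → k = ln 2 / 0.37 = 1.873 d⁻¹.
Set 34.91·exp(−k·t) = 8.2 → t = ln(34.91/8.2)/k = 66810 s = 18.56 h.
Distance = v·t = 0.71·66810 = 47430 m = 47.43 km.

47.4 km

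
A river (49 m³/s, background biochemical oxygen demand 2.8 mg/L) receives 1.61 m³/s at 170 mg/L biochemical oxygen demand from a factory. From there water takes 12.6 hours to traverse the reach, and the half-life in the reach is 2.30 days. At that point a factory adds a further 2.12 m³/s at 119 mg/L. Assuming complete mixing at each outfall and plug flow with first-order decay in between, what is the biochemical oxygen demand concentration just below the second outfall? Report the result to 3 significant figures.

Flow-weighted average: C = (49.00·2.800 + 1.610·170.0) / 50.61 = 410.9/50.61 = 8.119 mg/L; combined flow 50.61 m³/s.
Half-life 2.30 d → k = ln 2 / 2.30 = 0.3014 d⁻¹.
After decay, C = 8.119 × e^(−kt) = 8.119 × 0.8537 = 6.931 mg/L.
Second outfall: C = (50.61·6.931 + 2.120·119.0)/52.73 = 11.44 mg/L.

11.4 mg/L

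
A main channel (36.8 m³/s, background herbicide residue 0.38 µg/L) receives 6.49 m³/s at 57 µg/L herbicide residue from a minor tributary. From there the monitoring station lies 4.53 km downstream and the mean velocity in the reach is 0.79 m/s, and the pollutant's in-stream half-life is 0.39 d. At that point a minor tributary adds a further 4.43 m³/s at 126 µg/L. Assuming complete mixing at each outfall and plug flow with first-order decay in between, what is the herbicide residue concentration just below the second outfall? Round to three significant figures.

Flow-weighted average: C = (36.80·0.3800 + 6.490·57.00) / 43.29 = 383.9/43.29 = 8.868 µg/L; combined flow 43.29 m³/s.
Travel time t = 4.53·1000 / 0.79 = 5734 s = 1.593 h.
Half-life 0.39 d → k = ln 2 / 0.39 = 1.777 d⁻¹.
After decay, C = 8.868 × e^(−kt) = 8.868 × 0.8887 = 7.882 µg/L.
At the second outfall, C = (43.29·7.882 + 4.430·126.0) / (43.29 + 4.430) = 18.85 µg/L.

18.8 µg/L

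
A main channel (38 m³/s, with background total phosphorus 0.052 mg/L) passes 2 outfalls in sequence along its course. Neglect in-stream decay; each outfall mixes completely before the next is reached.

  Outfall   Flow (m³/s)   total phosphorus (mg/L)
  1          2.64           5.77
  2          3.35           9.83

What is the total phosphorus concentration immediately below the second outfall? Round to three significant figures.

After outfall 1: Q = 38.00 + 2.640 = 40.64 m³/s; C = (38.00·0.05200 + 2.640·5.770)/40.64 = 0.4234 mg/L.
After outfall 2: Q = 40.64 + 3.350 = 43.99 m³/s; C = (40.64·0.4234 + 3.350·9.830)/43.99 = 1.140 mg/L.

1.14 mg/L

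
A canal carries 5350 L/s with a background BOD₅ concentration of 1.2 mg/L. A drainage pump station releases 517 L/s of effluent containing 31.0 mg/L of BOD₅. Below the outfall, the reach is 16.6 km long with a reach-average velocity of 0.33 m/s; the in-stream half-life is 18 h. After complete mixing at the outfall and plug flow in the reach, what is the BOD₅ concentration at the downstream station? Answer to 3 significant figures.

2.23 mg/L

After mixing, C = (5350·1.200 + 517.0·31.00) / 5867 = 22450/5867 = 3.826 mg/L.
Travel time t = 16.6·1000 / 0.33 = 50300 s = 13.97 h.
Half-life 18 h → k = ln 2 / 18 = 0.03851 h⁻¹ = 0.9242 d⁻¹.
First-order decay: C = 3.826·exp(−k·t) = 3.826·0.5839 = 2.234 mg/L.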